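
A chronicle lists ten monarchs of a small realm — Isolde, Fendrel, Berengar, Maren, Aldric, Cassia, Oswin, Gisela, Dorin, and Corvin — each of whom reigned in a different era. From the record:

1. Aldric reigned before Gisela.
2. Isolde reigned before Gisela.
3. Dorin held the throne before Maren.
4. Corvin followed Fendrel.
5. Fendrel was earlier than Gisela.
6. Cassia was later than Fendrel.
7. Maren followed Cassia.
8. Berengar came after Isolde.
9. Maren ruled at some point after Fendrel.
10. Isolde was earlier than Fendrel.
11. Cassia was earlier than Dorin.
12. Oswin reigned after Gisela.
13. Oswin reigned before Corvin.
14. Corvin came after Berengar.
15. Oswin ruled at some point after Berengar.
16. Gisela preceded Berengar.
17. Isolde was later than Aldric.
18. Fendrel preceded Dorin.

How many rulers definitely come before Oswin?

Directly stated before Oswin: Berengar and Gisela.
Aldric reaches Oswin via Aldric → Gisela → Oswin.
Fendrel reaches Oswin via Fendrel → Gisela → Oswin.
Isolde reaches Oswin via Isolde → Berengar → Oswin.
No chain forces Corvin (or any of the others) ahead of Oswin.
That's Aldric, Berengar, Fendrel, Gisela, and Isolde — 5 in all.

5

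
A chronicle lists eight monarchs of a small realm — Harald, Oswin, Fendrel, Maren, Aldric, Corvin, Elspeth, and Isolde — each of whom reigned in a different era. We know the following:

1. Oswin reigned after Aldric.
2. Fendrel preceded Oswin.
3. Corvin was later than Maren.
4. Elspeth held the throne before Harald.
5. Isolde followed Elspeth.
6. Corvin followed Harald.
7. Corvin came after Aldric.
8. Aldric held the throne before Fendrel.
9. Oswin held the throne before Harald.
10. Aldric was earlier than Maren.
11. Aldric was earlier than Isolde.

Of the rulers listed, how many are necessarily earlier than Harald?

4

Directly stated before Harald: Elspeth and Oswin.
Aldric reaches Harald via Aldric → Oswin → Harald.
Fendrel reaches Harald via Fendrel → Oswin → Harald.
That's Aldric, Elspeth, Fendrel, and Oswin — 4 in all.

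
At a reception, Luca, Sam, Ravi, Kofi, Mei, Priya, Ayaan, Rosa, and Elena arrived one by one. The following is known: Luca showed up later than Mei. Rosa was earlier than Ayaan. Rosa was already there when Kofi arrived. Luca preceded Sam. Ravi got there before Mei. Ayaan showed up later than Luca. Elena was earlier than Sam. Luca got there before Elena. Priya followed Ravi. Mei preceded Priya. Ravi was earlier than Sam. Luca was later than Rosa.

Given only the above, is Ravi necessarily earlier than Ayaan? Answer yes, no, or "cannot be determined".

yes

Chain the constraints: Ravi → Mei → Luca → Ayaan. Each link is directly stated, so Ravi comes before Ayaan.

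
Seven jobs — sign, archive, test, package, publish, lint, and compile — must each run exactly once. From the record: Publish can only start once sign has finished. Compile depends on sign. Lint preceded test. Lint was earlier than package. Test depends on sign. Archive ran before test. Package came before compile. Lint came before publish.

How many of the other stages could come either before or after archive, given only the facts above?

5

Forced after archive: test.
That leaves compile, lint, package, publish, and sign with no forced order relative to archive — 5.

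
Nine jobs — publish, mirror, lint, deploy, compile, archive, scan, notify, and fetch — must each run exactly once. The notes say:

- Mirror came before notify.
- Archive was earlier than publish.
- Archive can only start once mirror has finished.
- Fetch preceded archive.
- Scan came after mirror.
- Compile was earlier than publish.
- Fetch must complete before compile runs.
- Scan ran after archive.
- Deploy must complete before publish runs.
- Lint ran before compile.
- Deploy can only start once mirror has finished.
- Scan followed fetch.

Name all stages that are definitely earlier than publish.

Directly stated before publish: archive, compile, and deploy.
Fetch reaches publish via fetch → compile → publish.
Lint reaches publish via lint → compile → publish.
Mirror reaches publish via mirror → archive → publish.
No chain forces scan (or any of the others) ahead of publish.

archive, compile, deploy, fetch, lint, mirror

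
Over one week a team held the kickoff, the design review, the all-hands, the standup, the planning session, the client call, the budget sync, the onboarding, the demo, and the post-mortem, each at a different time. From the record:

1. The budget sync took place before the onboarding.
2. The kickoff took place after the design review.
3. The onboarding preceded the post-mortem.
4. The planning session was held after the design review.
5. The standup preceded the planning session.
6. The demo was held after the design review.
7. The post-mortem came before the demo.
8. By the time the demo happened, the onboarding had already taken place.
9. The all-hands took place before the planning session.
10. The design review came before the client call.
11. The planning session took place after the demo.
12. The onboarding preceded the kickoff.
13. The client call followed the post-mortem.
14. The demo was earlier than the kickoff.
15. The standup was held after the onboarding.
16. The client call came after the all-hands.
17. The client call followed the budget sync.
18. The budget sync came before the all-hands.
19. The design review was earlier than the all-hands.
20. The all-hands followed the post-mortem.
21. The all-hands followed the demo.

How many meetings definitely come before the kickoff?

5

Directly stated before the kickoff: the demo, the design review, and the onboarding.
The budget sync reaches the kickoff via the budget sync → the onboarding → the kickoff.
The post-mortem reaches the kickoff via the post-mortem → the demo → the kickoff.
No chain forces the all-hands (or any of the others) ahead of the kickoff.
That's the budget sync, the demo, the design review, the onboarding, and the post-mortem — 5 in all.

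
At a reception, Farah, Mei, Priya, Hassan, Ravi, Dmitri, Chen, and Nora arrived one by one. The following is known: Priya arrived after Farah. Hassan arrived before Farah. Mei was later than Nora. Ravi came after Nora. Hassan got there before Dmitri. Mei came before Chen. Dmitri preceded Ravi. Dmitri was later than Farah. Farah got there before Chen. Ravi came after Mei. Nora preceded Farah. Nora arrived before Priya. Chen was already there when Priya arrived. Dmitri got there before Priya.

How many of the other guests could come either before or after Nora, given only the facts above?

Forced after Nora: Chen, Dmitri, Farah, Mei, Priya, and Ravi.
That leaves Hassan with no forced order relative to Nora — 1.

1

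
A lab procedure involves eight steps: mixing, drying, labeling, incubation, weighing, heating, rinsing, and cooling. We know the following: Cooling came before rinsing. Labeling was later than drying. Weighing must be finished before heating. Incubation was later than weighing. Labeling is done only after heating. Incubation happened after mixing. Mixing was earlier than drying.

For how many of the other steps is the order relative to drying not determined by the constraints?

Forced before drying: mixing; forced after drying: labeling.
That leaves cooling, heating, incubation, rinsing, and weighing with no forced order relative to drying — 5.

5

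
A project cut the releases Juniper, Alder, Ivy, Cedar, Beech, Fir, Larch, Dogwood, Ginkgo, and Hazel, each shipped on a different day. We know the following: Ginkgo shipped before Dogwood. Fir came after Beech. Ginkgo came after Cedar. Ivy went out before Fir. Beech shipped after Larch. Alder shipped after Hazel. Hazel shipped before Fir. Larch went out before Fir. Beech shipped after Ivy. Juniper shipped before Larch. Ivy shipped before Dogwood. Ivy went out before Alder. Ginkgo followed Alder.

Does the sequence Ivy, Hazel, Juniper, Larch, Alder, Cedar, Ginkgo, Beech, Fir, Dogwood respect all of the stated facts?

yes

Check each stated constraint against the proposed order — e.g. Ivy is ahead of Fir; Ivy is ahead of Dogwood. Every pair is in the required order; nothing is violated.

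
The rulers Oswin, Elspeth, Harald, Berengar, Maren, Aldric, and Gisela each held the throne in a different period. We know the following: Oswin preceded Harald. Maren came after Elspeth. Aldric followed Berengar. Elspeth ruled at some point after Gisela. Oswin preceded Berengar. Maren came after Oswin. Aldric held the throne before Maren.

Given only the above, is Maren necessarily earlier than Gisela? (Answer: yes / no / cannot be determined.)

no

Tracing the constraints gives Gisela → Elspeth → Maren, so Gisela must come before Maren.
That means Maren cannot be before Gisela.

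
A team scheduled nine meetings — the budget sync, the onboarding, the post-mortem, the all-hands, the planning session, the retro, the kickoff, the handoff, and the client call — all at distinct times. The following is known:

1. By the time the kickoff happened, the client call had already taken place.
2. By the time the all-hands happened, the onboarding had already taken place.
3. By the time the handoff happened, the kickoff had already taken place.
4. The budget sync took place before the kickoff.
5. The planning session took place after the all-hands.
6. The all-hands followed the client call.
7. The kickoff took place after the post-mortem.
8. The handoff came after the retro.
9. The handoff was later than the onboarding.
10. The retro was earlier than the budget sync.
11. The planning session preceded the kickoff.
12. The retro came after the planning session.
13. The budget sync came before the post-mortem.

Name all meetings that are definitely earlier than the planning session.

the all-hands, the client call, the onboarding

Directly stated before the planning session: the all-hands.
The client call reaches the planning session via the client call → the all-hands → the planning session.
The onboarding reaches the planning session via the onboarding → the all-hands → the planning session.
No chain forces the retro (or any of the others) ahead of the planning session.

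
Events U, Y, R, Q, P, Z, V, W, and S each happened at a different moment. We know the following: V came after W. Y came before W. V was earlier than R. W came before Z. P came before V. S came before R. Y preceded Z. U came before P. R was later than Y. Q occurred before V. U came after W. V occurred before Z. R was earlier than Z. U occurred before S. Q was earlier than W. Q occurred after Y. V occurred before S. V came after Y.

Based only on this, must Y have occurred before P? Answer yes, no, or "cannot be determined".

yes

Chain the constraints: Y → W → U → P. Each link is directly stated, so Y comes before P.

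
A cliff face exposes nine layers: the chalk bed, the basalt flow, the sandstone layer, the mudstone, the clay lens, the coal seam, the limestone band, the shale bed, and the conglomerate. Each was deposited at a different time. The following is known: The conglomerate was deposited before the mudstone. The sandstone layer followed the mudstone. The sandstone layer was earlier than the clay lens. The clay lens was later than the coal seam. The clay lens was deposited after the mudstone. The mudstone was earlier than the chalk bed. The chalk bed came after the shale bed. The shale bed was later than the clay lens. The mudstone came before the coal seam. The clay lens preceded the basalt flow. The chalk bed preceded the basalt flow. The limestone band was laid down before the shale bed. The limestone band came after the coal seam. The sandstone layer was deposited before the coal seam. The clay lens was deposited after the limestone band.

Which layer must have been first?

The conglomerate has a chain of constraints placing it before every other layer, so the conglomerate must be first.

the conglomerate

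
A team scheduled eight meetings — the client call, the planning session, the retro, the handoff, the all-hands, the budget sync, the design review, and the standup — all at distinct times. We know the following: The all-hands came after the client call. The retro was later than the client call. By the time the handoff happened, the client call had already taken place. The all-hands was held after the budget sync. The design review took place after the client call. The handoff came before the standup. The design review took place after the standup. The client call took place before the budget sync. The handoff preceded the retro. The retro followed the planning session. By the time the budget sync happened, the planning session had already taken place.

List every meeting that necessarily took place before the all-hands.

Directly stated before the all-hands: the budget sync and the client call.
The planning session reaches the all-hands via the planning session → the budget sync → the all-hands.

the budget sync, the client call, the planning session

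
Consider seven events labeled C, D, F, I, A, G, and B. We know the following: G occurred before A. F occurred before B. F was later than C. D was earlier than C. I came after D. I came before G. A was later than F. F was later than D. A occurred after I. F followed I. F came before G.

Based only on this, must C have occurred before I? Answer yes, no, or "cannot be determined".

cannot be determined

No chain of stated constraints runs from C to I, and none runs from I to C either.
So the relative order of C and I is not fixed by the given facts.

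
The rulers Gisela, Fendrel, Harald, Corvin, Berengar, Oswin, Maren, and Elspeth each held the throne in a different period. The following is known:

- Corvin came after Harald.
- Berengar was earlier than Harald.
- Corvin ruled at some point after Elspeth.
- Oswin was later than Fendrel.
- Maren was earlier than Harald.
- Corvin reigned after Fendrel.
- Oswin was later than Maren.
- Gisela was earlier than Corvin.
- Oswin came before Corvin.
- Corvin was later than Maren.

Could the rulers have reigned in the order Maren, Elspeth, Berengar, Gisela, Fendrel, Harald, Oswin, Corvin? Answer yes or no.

yes

Check each stated constraint against the proposed order — e.g. Maren is ahead of Oswin; Maren is ahead of Corvin. Every pair is in the required order; nothing is violated.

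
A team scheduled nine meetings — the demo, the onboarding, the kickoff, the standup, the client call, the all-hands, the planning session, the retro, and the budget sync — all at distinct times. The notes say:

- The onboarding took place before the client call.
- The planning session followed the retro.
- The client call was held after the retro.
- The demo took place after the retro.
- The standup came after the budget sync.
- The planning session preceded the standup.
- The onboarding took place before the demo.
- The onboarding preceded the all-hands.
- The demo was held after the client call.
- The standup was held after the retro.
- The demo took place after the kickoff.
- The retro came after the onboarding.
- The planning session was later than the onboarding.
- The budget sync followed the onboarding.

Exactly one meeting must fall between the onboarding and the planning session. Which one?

the retro

Tracing the constraints gives the onboarding → the retro → the planning session, so the retro sits after the onboarding and before the planning session.
No other meeting is forced both after the onboarding and before the planning session.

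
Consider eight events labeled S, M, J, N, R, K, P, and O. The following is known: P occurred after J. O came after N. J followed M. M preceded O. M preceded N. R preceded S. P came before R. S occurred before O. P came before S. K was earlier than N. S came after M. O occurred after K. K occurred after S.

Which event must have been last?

Every other event has a chain of constraints placing it before O, so O is last.

O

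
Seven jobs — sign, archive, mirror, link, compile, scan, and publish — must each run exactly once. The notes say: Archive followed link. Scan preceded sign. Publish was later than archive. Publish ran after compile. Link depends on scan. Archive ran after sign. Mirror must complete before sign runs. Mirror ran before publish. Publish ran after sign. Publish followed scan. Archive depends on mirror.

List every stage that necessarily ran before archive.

link, mirror, scan, sign

Directly stated before archive: link, mirror, and sign.
Scan reaches archive via scan → link → archive.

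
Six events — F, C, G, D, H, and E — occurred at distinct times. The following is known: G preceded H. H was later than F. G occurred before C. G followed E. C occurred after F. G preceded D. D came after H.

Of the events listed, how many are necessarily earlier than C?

Directly stated before C: F and G.
E reaches C via E → G → C.
No chain forces D (or any of the others) ahead of C.
That's E, F, and G — 3 in all.

3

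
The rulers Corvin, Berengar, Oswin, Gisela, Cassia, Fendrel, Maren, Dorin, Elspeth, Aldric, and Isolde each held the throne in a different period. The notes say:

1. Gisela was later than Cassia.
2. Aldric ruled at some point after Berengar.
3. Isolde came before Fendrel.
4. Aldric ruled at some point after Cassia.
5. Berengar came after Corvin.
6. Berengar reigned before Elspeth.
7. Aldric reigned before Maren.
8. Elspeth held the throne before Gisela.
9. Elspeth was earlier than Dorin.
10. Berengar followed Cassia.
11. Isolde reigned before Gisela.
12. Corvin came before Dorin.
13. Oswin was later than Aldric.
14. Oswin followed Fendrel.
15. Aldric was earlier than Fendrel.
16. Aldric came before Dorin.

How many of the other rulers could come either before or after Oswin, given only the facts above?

4

Forced before Oswin: Aldric, Berengar, Cassia, Corvin, Fendrel, and Isolde.
That leaves Dorin, Elspeth, Gisela, and Maren with no forced order relative to Oswin — 4.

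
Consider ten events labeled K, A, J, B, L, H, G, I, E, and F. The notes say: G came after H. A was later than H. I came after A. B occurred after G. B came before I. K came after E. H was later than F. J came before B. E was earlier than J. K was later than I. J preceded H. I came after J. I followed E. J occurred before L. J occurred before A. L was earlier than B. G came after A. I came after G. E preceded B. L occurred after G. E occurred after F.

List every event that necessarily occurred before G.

Directly stated before G: A and H.
E reaches G via E → J → A → G.
F reaches G via F → H → G.
J reaches G via J → A → G.

A, E, F, H, J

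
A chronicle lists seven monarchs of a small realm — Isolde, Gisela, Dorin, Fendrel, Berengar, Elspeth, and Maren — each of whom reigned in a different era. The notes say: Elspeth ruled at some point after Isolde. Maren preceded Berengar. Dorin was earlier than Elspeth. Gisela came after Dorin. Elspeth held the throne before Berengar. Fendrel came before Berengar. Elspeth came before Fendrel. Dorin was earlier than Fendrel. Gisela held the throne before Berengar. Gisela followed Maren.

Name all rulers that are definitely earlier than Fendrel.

Directly stated before Fendrel: Dorin and Elspeth.
Isolde reaches Fendrel via Isolde → Elspeth → Fendrel.

Dorin, Elspeth, Isolde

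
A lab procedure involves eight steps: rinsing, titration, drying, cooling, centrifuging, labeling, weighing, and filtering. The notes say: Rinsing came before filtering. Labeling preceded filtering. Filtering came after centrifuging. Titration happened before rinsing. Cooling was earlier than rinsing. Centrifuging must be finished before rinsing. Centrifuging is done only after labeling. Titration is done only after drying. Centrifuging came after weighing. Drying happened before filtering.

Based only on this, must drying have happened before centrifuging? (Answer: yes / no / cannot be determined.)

No chain of stated constraints runs from drying to centrifuging, and none runs from centrifuging to drying either.
So the relative order of drying and centrifuging is not fixed by the given facts.

cannot be determined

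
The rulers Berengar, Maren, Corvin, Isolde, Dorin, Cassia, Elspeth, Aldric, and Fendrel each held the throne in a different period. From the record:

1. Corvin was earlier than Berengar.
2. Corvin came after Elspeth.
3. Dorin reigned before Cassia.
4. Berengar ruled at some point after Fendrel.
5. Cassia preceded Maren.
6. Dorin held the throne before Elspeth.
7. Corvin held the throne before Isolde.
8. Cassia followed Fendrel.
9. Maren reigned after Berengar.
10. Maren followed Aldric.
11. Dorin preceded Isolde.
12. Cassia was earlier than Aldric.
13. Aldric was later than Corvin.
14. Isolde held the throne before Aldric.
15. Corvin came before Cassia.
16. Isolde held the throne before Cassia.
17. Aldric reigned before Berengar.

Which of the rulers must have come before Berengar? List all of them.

Directly stated before Berengar: Aldric, Corvin, and Fendrel.
Cassia reaches Berengar via Cassia → Aldric → Berengar.
Dorin reaches Berengar via Dorin → Elspeth → Corvin → Berengar.
Elspeth reaches Berengar via Elspeth → Corvin → Berengar.
Likewise Isolde reaches Berengar by chaining the stated constraints.

Aldric, Cassia, Corvin, Dorin, Elspeth, Fendrel, Isolde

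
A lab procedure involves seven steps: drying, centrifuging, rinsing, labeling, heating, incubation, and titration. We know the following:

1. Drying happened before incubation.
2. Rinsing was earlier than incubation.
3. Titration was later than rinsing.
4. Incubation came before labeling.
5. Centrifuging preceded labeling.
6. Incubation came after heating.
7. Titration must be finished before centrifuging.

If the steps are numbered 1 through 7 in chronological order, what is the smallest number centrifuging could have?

Rinsing and titration must both come before centrifuging — 2 forced predecessors.
Nothing else is forced ahead of centrifuging, so its earliest slot is position 2 + 1 = 3.

3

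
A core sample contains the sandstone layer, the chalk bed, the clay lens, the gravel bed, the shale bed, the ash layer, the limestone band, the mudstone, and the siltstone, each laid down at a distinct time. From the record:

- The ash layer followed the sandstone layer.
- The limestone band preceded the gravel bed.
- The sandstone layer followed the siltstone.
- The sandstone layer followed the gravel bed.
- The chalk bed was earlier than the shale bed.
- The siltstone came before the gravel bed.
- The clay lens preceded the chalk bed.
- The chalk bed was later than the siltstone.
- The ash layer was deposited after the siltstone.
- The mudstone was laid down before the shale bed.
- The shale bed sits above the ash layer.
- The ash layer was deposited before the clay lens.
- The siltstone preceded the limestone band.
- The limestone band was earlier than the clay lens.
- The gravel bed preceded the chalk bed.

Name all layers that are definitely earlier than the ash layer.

the gravel bed, the limestone band, the sandstone layer, the siltstone

Directly stated before the ash layer: the sandstone layer and the siltstone.
The gravel bed reaches the ash layer via the gravel bed → the sandstone layer → the ash layer.
The limestone band reaches the ash layer via the limestone band → the gravel bed → the sandstone layer → the ash layer.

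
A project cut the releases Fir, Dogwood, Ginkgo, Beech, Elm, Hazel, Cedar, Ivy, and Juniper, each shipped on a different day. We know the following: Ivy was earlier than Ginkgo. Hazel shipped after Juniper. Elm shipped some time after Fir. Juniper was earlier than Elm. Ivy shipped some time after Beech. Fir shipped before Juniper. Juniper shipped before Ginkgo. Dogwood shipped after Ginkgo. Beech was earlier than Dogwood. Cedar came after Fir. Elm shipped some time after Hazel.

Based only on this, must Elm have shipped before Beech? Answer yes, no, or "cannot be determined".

cannot be determined

No chain of stated constraints runs from Elm to Beech, and none runs from Beech to Elm either.
So the relative order of Elm and Beech is not fixed by the given facts.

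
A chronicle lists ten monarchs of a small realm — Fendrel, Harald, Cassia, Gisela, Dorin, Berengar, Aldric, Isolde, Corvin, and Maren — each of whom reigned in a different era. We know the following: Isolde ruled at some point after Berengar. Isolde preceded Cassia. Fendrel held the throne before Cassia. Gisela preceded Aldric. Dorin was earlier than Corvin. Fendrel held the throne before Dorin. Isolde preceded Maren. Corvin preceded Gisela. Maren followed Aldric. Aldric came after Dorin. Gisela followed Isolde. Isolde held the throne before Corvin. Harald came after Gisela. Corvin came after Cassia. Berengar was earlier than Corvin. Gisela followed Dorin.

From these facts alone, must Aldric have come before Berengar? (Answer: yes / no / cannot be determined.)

no

Tracing the constraints gives Berengar → Isolde → Gisela → Aldric, so Berengar must come before Aldric.
That means Aldric cannot be before Berengar.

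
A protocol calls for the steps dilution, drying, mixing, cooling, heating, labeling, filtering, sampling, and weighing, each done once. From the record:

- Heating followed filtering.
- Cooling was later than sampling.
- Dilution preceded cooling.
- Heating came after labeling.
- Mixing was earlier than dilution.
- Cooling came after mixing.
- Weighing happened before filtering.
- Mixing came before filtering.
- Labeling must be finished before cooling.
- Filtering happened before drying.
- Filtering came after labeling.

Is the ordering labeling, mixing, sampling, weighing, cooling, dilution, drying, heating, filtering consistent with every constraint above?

The constraints require filtering before heating, but in the proposed sequence heating appears ahead of filtering. That one violation is enough.

no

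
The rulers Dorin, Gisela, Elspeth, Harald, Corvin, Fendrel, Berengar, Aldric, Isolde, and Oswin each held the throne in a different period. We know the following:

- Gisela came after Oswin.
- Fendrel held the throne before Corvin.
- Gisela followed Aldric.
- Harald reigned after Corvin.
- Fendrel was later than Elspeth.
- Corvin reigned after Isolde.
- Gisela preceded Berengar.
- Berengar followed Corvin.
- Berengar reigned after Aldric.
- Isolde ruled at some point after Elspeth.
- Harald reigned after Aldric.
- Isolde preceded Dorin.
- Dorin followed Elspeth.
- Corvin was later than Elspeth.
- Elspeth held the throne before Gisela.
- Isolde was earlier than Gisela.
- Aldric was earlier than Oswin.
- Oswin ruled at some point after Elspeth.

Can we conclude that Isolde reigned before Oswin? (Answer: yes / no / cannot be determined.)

No chain of stated constraints runs from Isolde to Oswin, and none runs from Oswin to Isolde either.
So the relative order of Isolde and Oswin is not fixed by the given facts.

cannot be determined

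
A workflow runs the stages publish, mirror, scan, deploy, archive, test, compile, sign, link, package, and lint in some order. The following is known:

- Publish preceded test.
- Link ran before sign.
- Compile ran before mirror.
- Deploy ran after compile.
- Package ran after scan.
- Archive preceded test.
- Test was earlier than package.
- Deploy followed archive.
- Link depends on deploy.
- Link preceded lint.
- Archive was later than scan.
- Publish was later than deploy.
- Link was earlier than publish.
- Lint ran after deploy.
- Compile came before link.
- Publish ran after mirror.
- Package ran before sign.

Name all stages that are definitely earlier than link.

archive, compile, deploy, scan

Directly stated before link: compile and deploy.
Archive reaches link via archive → deploy → link.
Scan reaches link via scan → archive → deploy → link.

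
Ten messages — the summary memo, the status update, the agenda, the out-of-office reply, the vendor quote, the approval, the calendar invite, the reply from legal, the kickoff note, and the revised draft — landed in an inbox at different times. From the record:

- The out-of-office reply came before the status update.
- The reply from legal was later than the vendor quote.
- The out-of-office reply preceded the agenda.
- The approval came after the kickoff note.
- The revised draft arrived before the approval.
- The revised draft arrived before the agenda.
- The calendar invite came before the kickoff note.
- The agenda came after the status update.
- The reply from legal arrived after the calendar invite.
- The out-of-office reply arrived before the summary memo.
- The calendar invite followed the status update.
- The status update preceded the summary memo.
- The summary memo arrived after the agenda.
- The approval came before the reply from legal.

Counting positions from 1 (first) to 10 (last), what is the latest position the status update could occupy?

The status update must come before the agenda, the approval, the calendar invite, the kickoff note, the reply from legal, and the summary memo — 6 messages forced after it.
Everything else can be placed before the status update in some valid order, so the status update can sit as late as position 10 − 6 = 4.

4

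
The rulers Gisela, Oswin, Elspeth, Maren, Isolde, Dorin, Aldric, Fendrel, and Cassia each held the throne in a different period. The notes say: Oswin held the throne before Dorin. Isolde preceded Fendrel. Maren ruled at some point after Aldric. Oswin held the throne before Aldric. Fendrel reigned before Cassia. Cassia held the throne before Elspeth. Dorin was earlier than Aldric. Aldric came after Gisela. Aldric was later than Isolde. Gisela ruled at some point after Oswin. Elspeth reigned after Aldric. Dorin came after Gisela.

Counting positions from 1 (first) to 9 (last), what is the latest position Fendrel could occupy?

Fendrel must come before Cassia and Elspeth — 2 rulers forced after them.
Everything else can be placed before Fendrel in some valid order, so Fendrel can sit as late as position 9 − 2 = 7.

7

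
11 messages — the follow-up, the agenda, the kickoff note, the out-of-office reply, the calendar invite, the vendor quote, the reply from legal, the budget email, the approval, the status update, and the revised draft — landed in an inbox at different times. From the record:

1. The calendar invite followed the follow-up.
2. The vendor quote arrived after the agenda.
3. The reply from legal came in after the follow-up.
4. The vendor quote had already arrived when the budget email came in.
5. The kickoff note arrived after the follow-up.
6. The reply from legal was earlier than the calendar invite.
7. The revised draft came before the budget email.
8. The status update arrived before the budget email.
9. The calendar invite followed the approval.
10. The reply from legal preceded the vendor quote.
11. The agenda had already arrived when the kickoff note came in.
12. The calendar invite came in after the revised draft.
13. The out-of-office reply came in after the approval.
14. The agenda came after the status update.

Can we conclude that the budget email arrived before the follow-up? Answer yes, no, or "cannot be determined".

Tracing the constraints gives the follow-up → the reply from legal → the vendor quote → the budget email, so the follow-up must come before the budget email.
That means the budget email cannot be before the follow-up.

no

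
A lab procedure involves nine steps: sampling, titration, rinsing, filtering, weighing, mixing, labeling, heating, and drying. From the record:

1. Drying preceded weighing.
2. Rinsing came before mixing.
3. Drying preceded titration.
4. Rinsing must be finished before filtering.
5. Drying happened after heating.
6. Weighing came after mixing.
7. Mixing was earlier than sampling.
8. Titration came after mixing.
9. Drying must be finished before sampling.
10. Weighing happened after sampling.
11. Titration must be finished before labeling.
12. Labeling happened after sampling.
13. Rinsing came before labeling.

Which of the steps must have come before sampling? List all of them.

drying, heating, mixing, rinsing

Directly stated before sampling: drying and mixing.
Heating reaches sampling via heating → drying → sampling.
Rinsing reaches sampling via rinsing → mixing → sampling.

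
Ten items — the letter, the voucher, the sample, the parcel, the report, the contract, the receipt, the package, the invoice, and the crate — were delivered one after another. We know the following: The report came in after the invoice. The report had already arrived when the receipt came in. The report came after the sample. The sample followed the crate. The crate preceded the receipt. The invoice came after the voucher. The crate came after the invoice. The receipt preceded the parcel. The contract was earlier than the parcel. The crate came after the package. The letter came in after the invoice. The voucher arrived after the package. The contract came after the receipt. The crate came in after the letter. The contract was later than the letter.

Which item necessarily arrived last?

Every other item has a chain of constraints placing it before the parcel, so the parcel is last.

the parcel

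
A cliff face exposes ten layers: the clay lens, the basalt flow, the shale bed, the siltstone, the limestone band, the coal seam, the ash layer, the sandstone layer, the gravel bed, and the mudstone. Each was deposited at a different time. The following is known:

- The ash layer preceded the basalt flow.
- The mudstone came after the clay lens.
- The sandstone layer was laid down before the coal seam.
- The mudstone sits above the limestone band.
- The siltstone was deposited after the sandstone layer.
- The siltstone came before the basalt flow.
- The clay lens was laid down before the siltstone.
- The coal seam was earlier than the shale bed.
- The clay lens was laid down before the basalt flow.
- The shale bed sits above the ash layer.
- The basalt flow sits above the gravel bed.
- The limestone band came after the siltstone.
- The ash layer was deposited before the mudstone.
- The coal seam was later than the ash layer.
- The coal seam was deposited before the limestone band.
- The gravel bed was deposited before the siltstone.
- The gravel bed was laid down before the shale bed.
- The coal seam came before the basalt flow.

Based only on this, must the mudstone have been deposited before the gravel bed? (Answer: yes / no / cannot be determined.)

Tracing the constraints gives the gravel bed → the siltstone → the limestone band → the mudstone, so the gravel bed must come before the mudstone.
That means the mudstone cannot be before the gravel bed.

no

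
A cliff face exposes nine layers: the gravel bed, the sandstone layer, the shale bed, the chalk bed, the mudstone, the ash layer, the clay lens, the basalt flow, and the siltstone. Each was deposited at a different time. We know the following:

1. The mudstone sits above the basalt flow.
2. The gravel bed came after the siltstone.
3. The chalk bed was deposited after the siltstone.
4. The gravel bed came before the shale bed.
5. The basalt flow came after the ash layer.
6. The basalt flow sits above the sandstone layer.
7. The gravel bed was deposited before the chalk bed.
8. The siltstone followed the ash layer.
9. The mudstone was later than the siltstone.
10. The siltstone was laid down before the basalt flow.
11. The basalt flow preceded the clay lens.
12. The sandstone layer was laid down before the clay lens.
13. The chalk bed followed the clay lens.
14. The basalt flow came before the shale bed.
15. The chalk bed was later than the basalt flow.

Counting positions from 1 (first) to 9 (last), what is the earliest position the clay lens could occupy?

5

The ash layer, the basalt flow, the sandstone layer, and the siltstone must all come before the clay lens — 4 forced predecessors.
Nothing else is forced ahead of the clay lens, so its earliest slot is position 4 + 1 = 5.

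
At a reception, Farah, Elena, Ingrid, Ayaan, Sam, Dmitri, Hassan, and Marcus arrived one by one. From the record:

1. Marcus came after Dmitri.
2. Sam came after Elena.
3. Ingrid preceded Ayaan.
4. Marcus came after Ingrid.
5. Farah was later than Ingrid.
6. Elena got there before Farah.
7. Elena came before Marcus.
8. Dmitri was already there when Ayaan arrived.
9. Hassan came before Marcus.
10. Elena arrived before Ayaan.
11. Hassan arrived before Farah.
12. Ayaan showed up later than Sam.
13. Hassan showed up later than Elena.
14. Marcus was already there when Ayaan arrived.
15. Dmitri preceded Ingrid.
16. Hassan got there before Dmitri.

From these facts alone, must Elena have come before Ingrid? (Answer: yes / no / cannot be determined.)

yes

Chain the constraints: Elena → Hassan → Dmitri → Ingrid. Each link is directly stated, so Elena comes before Ingrid.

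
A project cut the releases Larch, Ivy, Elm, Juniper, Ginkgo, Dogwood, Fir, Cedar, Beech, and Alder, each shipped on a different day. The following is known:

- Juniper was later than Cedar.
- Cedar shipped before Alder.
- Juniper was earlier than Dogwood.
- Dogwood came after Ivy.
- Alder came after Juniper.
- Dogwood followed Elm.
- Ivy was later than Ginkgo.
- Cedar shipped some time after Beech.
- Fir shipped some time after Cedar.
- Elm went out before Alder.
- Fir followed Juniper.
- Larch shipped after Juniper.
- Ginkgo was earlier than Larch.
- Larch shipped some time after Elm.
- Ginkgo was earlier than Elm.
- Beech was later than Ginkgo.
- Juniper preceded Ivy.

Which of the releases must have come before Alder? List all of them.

Directly stated before Alder: Cedar, Elm, and Juniper.
Beech reaches Alder via Beech → Cedar → Alder.
Ginkgo reaches Alder via Ginkgo → Elm → Alder.
No chain forces Dogwood (or any of the others) ahead of Alder.

Beech, Cedar, Elm, Ginkgo, Juniper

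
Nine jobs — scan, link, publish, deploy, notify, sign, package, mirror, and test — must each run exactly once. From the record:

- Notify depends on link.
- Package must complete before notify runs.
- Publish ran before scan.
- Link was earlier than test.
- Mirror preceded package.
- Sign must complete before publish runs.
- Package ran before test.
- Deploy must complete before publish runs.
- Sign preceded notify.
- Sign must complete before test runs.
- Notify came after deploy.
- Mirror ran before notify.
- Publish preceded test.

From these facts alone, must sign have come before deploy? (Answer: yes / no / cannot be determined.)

No chain of stated constraints runs from sign to deploy, and none runs from deploy to sign either.
So the relative order of sign and deploy is not fixed by the given facts.

cannot be determined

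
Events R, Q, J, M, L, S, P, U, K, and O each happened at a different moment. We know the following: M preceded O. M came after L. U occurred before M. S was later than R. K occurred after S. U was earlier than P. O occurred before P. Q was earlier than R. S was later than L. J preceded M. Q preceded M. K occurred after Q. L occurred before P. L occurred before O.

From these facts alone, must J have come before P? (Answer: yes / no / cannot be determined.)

Chain the constraints: J → M → O → P. Each link is directly stated, so J comes before P.

yes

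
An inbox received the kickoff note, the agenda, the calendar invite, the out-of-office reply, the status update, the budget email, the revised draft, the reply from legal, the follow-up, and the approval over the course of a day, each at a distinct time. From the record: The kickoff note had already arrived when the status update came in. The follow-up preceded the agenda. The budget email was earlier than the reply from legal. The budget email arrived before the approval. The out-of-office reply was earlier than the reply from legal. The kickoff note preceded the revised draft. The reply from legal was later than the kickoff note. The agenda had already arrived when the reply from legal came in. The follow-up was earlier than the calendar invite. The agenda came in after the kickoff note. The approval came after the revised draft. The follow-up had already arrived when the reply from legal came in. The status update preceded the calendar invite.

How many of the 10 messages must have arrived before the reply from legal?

5

Directly stated before the reply from legal: the agenda, the budget email, the follow-up, the kickoff note, and the out-of-office reply.
No chain forces the status update (or any of the others) ahead of the reply from legal.
That's the agenda, the budget email, the follow-up, the kickoff note, and the out-of-office reply — 5 in all.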